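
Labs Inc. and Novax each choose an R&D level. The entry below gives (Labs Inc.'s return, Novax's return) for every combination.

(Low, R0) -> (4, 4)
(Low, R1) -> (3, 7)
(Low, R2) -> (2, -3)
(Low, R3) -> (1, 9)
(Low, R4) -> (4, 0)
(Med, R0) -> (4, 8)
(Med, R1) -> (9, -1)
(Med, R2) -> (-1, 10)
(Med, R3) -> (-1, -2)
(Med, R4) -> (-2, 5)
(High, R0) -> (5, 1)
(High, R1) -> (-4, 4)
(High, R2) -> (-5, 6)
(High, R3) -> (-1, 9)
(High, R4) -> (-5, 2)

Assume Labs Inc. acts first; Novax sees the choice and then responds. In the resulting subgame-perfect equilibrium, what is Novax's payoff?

Novax best-responds to each possible Labs Inc. move:
- Low: BR = R3, leader payoff 1.
- Med: BR = R2, leader payoff -1.
- High: BR = R3, leader payoff -1.
Maximizing over 1, -1, -1, Labs Inc. chooses Low. Subgame-perfect outcome: (Low, R3) with payoffs (1, 9).

9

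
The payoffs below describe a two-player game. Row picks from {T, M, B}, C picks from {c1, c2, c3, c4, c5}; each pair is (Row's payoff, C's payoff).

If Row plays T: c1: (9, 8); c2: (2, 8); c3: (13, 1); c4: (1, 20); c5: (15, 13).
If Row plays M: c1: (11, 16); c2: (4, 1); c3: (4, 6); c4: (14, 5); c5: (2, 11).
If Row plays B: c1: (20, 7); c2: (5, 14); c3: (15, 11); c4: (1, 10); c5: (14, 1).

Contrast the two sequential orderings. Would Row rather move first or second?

If Row leads: C's best replies are T→c4, M→c1, B→c2; Row's induced payoffs 1, 11, 5; outcome (M, c1), payoffs (11, 16).
If C leads: Row's best replies are c1→B, c2→B, c3→B, c4→M, c5→T; C's induced payoffs 7, 14, 11, 5, 13; outcome (B, c2), payoffs (5, 14).
Row gets 11 moving first and 5 moving second, so Row prefers to move first.

first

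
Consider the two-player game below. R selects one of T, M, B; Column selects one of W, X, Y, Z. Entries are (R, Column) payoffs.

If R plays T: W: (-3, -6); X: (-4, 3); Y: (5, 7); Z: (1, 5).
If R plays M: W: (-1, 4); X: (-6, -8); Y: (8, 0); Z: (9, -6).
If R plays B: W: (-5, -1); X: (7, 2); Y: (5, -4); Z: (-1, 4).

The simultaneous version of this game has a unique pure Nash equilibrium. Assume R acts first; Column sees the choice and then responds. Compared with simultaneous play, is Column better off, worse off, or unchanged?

Column best-responds to each possible R move:
- T: BR = Y, leader payoff 5.
- M: BR = W, leader payoff -1.
- B: BR = Z, leader payoff -1.
Maximizing over 5, -1, -1, R chooses T. Subgame-perfect outcome: (T, Y) with payoffs (5, 7).
For the simultaneous game, intersect best replies.
R's best replies: W→M; X→B; Y→M; Z→M.
Column's best replies: T→Y; M→W; B→Z.
The unique mutual best reply is (M, W), giving (-1, 4).
Column earns 7 sequentially versus 4 at the Nash outcome: better off.

better off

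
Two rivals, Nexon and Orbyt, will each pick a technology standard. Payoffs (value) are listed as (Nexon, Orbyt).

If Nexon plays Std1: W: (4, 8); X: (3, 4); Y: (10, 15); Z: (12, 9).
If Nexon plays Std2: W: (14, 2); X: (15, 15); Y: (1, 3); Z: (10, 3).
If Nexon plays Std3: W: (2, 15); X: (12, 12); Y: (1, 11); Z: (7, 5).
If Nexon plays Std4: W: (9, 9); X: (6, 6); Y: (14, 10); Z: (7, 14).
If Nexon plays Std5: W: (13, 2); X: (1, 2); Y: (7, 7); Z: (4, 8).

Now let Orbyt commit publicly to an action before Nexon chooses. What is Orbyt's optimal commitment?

X

Solve by backward induction (Orbyt leads).
- W: Nexon compares 4, 14, 2, 9, 13 and picks Std2; Orbyt would get 2.
- X: Nexon compares 3, 15, 12, 6, 1 and picks Std2; Orbyt would get 15.
- Y: Nexon compares 10, 1, 1, 14, 7 and picks Std4; Orbyt would get 10.
- Z: Nexon compares 12, 10, 7, 7, 4 and picks Std1; Orbyt would get 9.
Orbyt's induced payoffs are 2, 15, 10, 9, so Orbyt commits to X. Subgame-perfect outcome: (Std2, X) with payoffs (15, 15).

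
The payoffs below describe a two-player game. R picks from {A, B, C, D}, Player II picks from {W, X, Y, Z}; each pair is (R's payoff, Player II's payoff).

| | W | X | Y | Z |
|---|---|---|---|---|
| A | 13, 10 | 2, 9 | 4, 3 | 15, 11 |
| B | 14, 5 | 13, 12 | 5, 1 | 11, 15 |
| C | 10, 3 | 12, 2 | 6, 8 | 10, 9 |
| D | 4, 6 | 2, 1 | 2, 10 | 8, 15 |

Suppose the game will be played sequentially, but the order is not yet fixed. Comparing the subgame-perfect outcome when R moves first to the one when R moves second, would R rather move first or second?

If R leads: Player II's best replies are A→Z, B→Z, C→Z, D→Z; R's induced payoffs 15, 11, 10, 8; outcome (A, Z), payoffs (15, 11).
If Player II leads: R's best replies are W→B, X→B, Y→C, Z→A; Player II's induced payoffs 5, 12, 8, 11; outcome (B, X), payoffs (13, 12).
R gets 15 moving first and 13 moving second, so R prefers to move first.

first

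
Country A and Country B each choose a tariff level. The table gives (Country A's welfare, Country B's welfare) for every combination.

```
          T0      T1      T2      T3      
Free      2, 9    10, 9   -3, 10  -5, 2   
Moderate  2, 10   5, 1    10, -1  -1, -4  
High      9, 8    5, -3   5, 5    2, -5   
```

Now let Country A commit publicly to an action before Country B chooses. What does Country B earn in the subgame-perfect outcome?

Work backward from Country B's decision.
- Free → Country B plays T2 (best of 9, 9, 10, 2); Country A gets -3.
- Moderate → Country B plays T0 (best of 10, 1, -1, -4); Country A gets 2.
- High → Country B plays T0 (best of 8, -3, 5, -5); Country A gets 9.
Among -3, 2, 9, the best is 9 at High. Subgame-perfect outcome: (High, T0) with payoffs (9, 8).

8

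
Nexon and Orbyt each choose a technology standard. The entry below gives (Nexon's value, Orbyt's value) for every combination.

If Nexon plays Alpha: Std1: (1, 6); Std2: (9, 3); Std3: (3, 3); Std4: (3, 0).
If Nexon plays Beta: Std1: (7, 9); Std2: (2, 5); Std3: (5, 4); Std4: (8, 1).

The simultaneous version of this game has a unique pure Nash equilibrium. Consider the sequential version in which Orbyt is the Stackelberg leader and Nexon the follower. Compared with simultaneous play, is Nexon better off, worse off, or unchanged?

Solve by backward induction (Orbyt leads).
- Std1 → Nexon plays Beta (best of 1, 7); Orbyt gets 9.
- Std2 → Nexon plays Alpha (best of 9, 2); Orbyt gets 3.
- Std3 → Nexon plays Beta (best of 3, 5); Orbyt gets 4.
- Std4 → Nexon plays Beta (best of 3, 8); Orbyt gets 1.
Maximizing over 9, 3, 4, 1, Orbyt chooses Std1. Subgame-perfect outcome: (Beta, Std1) with payoffs (7, 9).
For the simultaneous game, intersect best replies.
Nexon's best replies: Std1→Beta; Std2→Alpha; Std3→Beta; Std4→Beta.
Orbyt's best replies: Alpha→Std1; Beta→Std1.
The unique mutual best reply is (Beta, Std1), giving (7, 9).
Nexon earns 7 sequentially versus 7 at the Nash outcome: unchanged.

unchanged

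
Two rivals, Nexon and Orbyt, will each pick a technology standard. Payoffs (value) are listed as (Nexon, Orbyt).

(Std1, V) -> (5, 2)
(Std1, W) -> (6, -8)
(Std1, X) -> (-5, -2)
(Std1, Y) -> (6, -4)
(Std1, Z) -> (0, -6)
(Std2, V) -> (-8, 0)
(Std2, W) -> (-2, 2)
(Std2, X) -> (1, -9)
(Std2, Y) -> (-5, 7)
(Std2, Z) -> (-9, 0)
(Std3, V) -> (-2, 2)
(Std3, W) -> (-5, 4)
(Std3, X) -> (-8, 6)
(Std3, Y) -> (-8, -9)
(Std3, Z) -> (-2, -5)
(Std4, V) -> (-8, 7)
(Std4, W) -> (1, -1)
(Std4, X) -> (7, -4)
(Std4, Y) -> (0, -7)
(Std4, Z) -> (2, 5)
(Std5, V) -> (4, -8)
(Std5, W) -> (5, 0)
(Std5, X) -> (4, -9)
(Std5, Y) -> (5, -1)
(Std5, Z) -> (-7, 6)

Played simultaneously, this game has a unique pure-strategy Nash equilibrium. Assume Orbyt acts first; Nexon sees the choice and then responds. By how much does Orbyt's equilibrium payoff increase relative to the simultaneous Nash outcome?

Solve by backward induction (Orbyt leads).
- V: BR = Std1, leader payoff 2.
- W: BR = Std1, leader payoff -8.
- X: BR = Std4, leader payoff -4.
- Y: BR = Std1, leader payoff -4.
- Z: BR = Std4, leader payoff 5.
Maximizing over 2, -8, -4, -4, 5, Orbyt chooses Z. Subgame-perfect outcome: (Std4, Z) with payoffs (2, 5).
Now find the simultaneous Nash equilibrium.
Nexon's best replies: V→Std1; W→Std1; X→Std4; Y→Std1; Z→Std4.
Orbyt's best replies: Std1→V; Std2→Y; Std3→X; Std4→V; Std5→Z.
The unique mutual best reply is (Std1, V), giving (5, 2).
Orbyt's commitment gain: 5 − 2 = 3.

3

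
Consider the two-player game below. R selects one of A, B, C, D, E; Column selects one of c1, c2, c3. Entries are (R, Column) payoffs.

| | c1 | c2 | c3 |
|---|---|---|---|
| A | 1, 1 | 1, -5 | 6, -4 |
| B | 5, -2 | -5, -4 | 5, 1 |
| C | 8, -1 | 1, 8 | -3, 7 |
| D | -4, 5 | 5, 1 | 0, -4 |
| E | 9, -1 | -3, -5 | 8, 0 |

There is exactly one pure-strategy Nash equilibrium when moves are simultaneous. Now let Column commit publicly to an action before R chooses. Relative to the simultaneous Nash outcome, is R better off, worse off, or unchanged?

Solve by backward induction (Column leads).
- c1 → R plays E (best of 1, 5, 8, -4, 9); Column gets -1.
- c2 → R plays D (best of 1, -5, 1, 5, -3); Column gets 1.
- c3 → R plays E (best of 6, 5, -3, 0, 8); Column gets 0.
Column's induced payoffs are -1, 1, 0, so Column commits to c2. Subgame-perfect outcome: (D, c2) with payoffs (5, 1).
For the simultaneous game, intersect best replies.
R's best replies: c1→E; c2→D; c3→E.
Column's best replies: A→c1; B→c3; C→c2; D→c1; E→c3.
Only (E, c3) has each player best-responding; Nash payoffs (8, 0).
R earns 5 sequentially versus 8 at the Nash outcome: worse off.

worse off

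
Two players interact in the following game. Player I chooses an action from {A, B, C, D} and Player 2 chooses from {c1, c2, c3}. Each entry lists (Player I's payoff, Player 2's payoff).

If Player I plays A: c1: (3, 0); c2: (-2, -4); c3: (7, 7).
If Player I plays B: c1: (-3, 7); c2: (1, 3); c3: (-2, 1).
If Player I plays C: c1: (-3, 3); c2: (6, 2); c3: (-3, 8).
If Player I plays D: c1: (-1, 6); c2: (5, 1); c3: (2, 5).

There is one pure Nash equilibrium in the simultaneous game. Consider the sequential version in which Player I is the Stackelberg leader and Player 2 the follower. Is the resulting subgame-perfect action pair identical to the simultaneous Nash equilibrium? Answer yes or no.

Player 2 best-responds to each possible Player I move:
- A: BR = c3, leader payoff 7.
- B: BR = c1, leader payoff -3.
- C: BR = c3, leader payoff -3.
- D: BR = c1, leader payoff -1.
Among 7, -3, -3, -1, the best is 7 at A. Subgame-perfect outcome: (A, c3) with payoffs (7, 7).
Now find the simultaneous Nash equilibrium.
Player I's best replies: c1→A; c2→C; c3→A.
Player 2's best replies: A→c3; B→c1; C→c3; D→c1.
The unique mutual best reply is (A, c3), giving (7, 7).
Sequential outcome (A, c3) coincides with the Nash profile (A, c3).

yes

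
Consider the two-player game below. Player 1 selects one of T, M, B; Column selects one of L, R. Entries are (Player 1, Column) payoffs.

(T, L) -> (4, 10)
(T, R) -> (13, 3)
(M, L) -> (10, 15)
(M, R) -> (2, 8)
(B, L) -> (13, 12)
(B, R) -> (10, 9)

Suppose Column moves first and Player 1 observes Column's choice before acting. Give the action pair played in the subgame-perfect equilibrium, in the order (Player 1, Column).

(B, L)

Player 1 best-responds to each possible Column move:
- L: BR = B, leader payoff 12.
- R: BR = T, leader payoff 3.
Column's induced payoffs are 12, 3, so Column commits to L. Subgame-perfect outcome: (B, L) with payoffs (13, 12).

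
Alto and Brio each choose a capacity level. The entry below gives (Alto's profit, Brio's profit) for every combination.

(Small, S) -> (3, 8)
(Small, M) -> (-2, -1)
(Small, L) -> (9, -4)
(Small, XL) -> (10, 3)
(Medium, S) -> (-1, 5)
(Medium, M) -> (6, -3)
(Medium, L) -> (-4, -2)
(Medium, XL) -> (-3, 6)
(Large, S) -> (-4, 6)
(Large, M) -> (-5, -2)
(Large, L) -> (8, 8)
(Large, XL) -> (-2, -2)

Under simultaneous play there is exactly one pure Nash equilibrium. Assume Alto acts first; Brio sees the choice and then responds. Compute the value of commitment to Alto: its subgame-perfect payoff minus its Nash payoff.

Brio best-responds to each possible Alto move:
- Small: BR = S, leader payoff 3.
- Medium: BR = XL, leader payoff -3.
- Large: BR = L, leader payoff 8.
Among 3, -3, 8, the best is 8 at Large. Subgame-perfect outcome: (Large, L) with payoffs (8, 8).
Under simultaneous play:
Alto's best replies: S→Small; M→Medium; L→Small; XL→Small.
Brio's best replies: Small→S; Medium→XL; Large→L.
Only (Small, S) has each player best-responding; Nash payoffs (3, 8).
Alto's commitment gain: 8 − 3 = 5.

5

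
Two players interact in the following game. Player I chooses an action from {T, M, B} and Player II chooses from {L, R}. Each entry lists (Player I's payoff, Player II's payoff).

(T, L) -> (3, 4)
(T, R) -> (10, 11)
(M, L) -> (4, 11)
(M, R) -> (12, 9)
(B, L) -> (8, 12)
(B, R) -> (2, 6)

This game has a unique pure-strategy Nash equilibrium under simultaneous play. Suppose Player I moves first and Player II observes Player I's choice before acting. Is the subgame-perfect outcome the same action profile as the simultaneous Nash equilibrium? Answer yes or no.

Work backward from Player II's decision.
- T: Player II compares 4, 11 and picks R; Player I would get 10.
- M: Player II compares 11, 9 and picks L; Player I would get 4.
- B: Player II compares 12, 6 and picks L; Player I would get 8.
Player I's induced payoffs are 10, 4, 8, so Player I commits to T. Subgame-perfect outcome: (T, R) with payoffs (10, 11).
For the simultaneous game, intersect best replies.
Player I's best replies: L→B; R→M.
Player II's best replies: T→R; M→L; B→L.
The unique mutual best reply is (B, L), giving (8, 12).
Sequential outcome (T, R) differs from the Nash profile (B, L).

no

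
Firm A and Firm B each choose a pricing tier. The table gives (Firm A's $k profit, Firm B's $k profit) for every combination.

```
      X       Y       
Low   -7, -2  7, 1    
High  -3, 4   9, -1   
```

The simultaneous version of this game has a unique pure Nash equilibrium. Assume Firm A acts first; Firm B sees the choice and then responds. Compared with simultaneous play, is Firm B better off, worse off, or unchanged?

Solve by backward induction (Firm A leads).
- Low: Firm B compares -2, 1 and picks Y; Firm A would get 7.
- High: Firm B compares 4, -1 and picks X; Firm A would get -3.
Firm A's induced payoffs are 7, -3, so Firm A commits to Low. Subgame-perfect outcome: (Low, Y) with payoffs (7, 1).
Under simultaneous play:
Firm A's best replies: X→High; Y→High.
Firm B's best replies: Low→Y; High→X.
Only (High, X) has each player best-responding; Nash payoffs (-3, 4).
Firm B earns 1 sequentially versus 4 at the Nash outcome: worse off.

worse off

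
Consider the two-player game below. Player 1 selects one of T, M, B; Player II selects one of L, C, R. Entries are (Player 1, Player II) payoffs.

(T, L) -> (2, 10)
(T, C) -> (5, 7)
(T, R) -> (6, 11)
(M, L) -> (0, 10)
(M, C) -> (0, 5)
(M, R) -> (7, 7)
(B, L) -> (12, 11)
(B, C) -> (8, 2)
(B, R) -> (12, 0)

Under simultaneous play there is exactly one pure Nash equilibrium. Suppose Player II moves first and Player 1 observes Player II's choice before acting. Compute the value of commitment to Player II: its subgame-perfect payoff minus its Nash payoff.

0

Backward induction with Player II moving first.
- L: BR = B, leader payoff 11.
- C: BR = B, leader payoff 2.
- R: BR = B, leader payoff 0.
Among 11, 2, 0, the best is 11 at L. Subgame-perfect outcome: (B, L) with payoffs (12, 11).
Under simultaneous play:
Player 1's best replies: L→B; C→B; R→B.
Player II's best replies: T→R; M→L; B→L.
The unique mutual best reply is (B, L), giving (12, 11).
Player II's commitment gain: 11 − 11 = 0.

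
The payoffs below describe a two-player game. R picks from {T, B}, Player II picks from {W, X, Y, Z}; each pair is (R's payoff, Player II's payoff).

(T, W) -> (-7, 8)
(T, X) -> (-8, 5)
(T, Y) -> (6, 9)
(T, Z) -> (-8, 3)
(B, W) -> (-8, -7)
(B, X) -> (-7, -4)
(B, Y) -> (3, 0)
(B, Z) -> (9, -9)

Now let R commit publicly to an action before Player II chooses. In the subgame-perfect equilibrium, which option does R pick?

Player II best-responds to each possible R move:
- T: BR = Y, leader payoff 6.
- B: BR = Y, leader payoff 3.
Maximizing over 6, 3, R chooses T. Subgame-perfect outcome: (T, Y) with payoffs (6, 9).

T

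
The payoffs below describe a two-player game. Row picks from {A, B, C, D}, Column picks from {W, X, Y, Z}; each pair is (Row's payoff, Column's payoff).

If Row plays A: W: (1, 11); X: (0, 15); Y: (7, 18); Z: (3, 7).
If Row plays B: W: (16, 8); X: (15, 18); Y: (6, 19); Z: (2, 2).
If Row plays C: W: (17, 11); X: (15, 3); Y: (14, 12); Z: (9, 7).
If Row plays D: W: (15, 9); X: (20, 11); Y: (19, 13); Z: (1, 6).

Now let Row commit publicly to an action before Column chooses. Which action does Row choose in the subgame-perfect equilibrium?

D

Column best-responds to each possible Row move:
- A → Column plays Y (best of 11, 15, 18, 7); Row gets 7.
- B → Column plays Y (best of 8, 18, 19, 2); Row gets 6.
- C → Column plays Y (best of 11, 3, 12, 7); Row gets 14.
- D → Column plays Y (best of 9, 11, 13, 6); Row gets 19.
Row's induced payoffs are 7, 6, 14, 19, so Row commits to D. Subgame-perfect outcome: (D, Y) with payoffs (19, 13).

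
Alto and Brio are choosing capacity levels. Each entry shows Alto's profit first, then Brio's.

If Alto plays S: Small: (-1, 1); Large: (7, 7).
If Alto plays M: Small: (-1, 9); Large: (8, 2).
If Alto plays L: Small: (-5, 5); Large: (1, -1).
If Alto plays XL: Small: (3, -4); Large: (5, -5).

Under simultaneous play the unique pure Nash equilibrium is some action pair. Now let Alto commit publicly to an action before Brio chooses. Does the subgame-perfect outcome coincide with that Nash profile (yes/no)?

no

Work backward from Brio's decision.
- S: Brio compares 1, 7 and picks Large; Alto would get 7.
- M: Brio compares 9, 2 and picks Small; Alto would get -1.
- L: Brio compares 5, -1 and picks Small; Alto would get -5.
- XL: Brio compares -4, -5 and picks Small; Alto would get 3.
Maximizing over 7, -1, -5, 3, Alto chooses S. Subgame-perfect outcome: (S, Large) with payoffs (7, 7).
For the simultaneous game, intersect best replies.
Alto's best replies: Small→XL; Large→M.
Brio's best replies: S→Large; M→Small; L→Small; XL→Small.
The unique mutual best reply is (XL, Small), giving (3, -4).
Sequential outcome (S, Large) differs from the Nash profile (XL, Small).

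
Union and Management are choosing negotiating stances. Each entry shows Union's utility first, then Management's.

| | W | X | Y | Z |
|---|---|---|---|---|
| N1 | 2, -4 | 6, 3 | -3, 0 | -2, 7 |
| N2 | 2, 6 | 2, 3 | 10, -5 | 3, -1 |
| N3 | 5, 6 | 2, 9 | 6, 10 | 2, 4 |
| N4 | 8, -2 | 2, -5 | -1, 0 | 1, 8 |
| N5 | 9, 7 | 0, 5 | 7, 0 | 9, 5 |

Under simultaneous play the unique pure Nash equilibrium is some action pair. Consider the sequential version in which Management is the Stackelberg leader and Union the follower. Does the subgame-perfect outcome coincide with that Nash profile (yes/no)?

yes

Solve by backward induction (Management leads).
- W: Union compares 2, 2, 5, 8, 9 and picks N5; Management would get 7.
- X: Union compares 6, 2, 2, 2, 0 and picks N1; Management would get 3.
- Y: Union compares -3, 10, 6, -1, 7 and picks N2; Management would get -5.
- Z: Union compares -2, 3, 2, 1, 9 and picks N5; Management would get 5.
Among 7, 3, -5, 5, the best is 7 at W. Subgame-perfect outcome: (N5, W) with payoffs (9, 7).
Now find the simultaneous Nash equilibrium.
Union's best replies: W→N5; X→N1; Y→N2; Z→N5.
Management's best replies: N1→Z; N2→W; N3→Y; N4→Z; N5→W.
Only (N5, W) has each player best-responding; Nash payoffs (9, 7).
Sequential outcome (N5, W) coincides with the Nash profile (N5, W).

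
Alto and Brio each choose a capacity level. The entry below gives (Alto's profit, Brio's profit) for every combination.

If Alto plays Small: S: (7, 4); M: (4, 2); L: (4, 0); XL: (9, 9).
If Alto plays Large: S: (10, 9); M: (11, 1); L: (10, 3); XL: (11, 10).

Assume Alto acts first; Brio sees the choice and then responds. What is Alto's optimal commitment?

Large

Brio best-responds to each possible Alto move:
- Small: BR = XL, leader payoff 9.
- Large: BR = XL, leader payoff 11.
Alto's induced payoffs are 9, 11, so Alto commits to Large. Subgame-perfect outcome: (Large, XL) with payoffs (11, 10).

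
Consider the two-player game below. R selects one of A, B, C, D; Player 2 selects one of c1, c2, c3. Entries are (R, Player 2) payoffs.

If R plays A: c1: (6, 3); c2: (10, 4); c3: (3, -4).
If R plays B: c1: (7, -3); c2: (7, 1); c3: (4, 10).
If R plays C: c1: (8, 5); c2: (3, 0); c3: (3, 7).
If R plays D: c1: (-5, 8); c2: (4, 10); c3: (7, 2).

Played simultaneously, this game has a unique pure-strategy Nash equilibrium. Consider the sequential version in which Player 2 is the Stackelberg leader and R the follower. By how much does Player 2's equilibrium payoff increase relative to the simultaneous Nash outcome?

1

Work backward from R's decision.
- c1 → R plays C (best of 6, 7, 8, -5); Player 2 gets 5.
- c2 → R plays A (best of 10, 7, 3, 4); Player 2 gets 4.
- c3 → R plays D (best of 3, 4, 3, 7); Player 2 gets 2.
Among 5, 4, 2, the best is 5 at c1. Subgame-perfect outcome: (C, c1) with payoffs (8, 5).
For the simultaneous game, intersect best replies.
R's best replies: c1→C; c2→A; c3→D.
Player 2's best replies: A→c2; B→c3; C→c3; D→c2.
The unique mutual best reply is (A, c2), giving (10, 4).
Player 2's commitment gain: 5 − 4 = 1.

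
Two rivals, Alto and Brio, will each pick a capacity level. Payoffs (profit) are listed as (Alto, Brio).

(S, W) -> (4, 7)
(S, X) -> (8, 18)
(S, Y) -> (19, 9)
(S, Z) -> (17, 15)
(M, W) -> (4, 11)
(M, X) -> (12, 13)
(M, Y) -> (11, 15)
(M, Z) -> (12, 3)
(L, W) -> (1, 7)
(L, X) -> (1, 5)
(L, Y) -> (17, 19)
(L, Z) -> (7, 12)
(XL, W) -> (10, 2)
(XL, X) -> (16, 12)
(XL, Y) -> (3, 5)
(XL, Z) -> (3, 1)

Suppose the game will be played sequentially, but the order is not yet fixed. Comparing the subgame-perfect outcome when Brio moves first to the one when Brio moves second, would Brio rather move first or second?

If Alto leads: Brio's best replies are S→X, M→Y, L→Y, XL→X; Alto's induced payoffs 8, 11, 17, 16; outcome (L, Y), payoffs (17, 19).
If Brio leads: Alto's best replies are W→XL, X→XL, Y→S, Z→S; Brio's induced payoffs 2, 12, 9, 15; outcome (S, Z), payoffs (17, 15).
Brio gets 15 moving first and 19 moving second, so Brio prefers to move second.

second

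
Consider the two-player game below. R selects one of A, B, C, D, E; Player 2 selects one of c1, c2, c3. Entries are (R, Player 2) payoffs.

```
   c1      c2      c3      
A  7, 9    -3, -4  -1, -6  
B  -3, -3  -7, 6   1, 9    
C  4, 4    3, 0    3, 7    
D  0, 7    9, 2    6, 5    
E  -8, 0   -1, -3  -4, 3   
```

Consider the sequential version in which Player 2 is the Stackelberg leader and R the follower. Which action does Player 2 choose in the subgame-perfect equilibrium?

Backward induction with Player 2 moving first.
- c1: BR = A, leader payoff 9.
- c2: BR = D, leader payoff 2.
- c3: BR = D, leader payoff 5.
Maximizing over 9, 2, 5, Player 2 chooses c1. Subgame-perfect outcome: (A, c1) with payoffs (7, 9).

c1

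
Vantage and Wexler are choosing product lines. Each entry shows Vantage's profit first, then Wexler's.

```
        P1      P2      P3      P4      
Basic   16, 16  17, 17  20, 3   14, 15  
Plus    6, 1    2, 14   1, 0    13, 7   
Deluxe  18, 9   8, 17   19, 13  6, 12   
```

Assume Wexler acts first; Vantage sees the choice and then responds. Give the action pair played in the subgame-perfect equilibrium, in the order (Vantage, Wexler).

(Basic, P2)

Vantage best-responds to each possible Wexler move:
- P1: BR = Deluxe, leader payoff 9.
- P2: BR = Basic, leader payoff 17.
- P3: BR = Basic, leader payoff 3.
- P4: BR = Basic, leader payoff 15.
Among 9, 17, 3, 15, the best is 17 at P2. Subgame-perfect outcome: (Basic, P2) with payoffs (17, 17).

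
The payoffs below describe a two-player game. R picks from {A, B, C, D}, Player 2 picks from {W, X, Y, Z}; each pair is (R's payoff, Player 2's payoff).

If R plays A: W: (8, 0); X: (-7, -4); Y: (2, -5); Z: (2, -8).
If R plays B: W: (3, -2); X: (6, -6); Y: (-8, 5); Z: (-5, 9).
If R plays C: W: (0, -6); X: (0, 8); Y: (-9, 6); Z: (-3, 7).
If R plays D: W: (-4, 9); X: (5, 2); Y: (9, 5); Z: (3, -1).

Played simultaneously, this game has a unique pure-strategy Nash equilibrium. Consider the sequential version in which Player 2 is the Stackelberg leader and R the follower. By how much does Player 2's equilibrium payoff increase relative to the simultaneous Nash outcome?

5

Solve by backward induction (Player 2 leads).
- W → R plays A (best of 8, 3, 0, -4); Player 2 gets 0.
- X → R plays B (best of -7, 6, 0, 5); Player 2 gets -6.
- Y → R plays D (best of 2, -8, -9, 9); Player 2 gets 5.
- Z → R plays D (best of 2, -5, -3, 3); Player 2 gets -1.
Player 2's induced payoffs are 0, -6, 5, -1, so Player 2 commits to Y. Subgame-perfect outcome: (D, Y) with payoffs (9, 5).
For the simultaneous game, intersect best replies.
R's best replies: W→A; X→B; Y→D; Z→D.
Player 2's best replies: A→W; B→Z; C→X; D→W.
Only (A, W) has each player best-responding; Nash payoffs (8, 0).
Player 2's commitment gain: 5 − 0 = 5.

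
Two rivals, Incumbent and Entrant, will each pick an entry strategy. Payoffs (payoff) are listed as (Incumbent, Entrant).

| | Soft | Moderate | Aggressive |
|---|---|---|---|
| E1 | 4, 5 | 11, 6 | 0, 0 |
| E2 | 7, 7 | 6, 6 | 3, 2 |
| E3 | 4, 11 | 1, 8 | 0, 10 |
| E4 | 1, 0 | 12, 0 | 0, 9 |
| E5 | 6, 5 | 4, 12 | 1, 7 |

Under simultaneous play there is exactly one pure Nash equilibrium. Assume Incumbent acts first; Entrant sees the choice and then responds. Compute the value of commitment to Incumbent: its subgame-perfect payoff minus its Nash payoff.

4

Entrant best-responds to each possible Incumbent move:
- E1 → Entrant plays Moderate (best of 5, 6, 0); Incumbent gets 11.
- E2 → Entrant plays Soft (best of 7, 6, 2); Incumbent gets 7.
- E3 → Entrant plays Soft (best of 11, 8, 10); Incumbent gets 4.
- E4 → Entrant plays Aggressive (best of 0, 0, 9); Incumbent gets 0.
- E5 → Entrant plays Moderate (best of 5, 12, 7); Incumbent gets 4.
Incumbent's induced payoffs are 11, 7, 4, 0, 4, so Incumbent commits to E1. Subgame-perfect outcome: (E1, Moderate) with payoffs (11, 6).
Under simultaneous play:
Incumbent's best replies: Soft→E2; Moderate→E4; Aggressive→E2.
Entrant's best replies: E1→Moderate; E2→Soft; E3→Soft; E4→Aggressive; E5→Moderate.
Only (E2, Soft) has each player best-responding; Nash payoffs (7, 7).
Incumbent's commitment gain: 11 − 7 = 4.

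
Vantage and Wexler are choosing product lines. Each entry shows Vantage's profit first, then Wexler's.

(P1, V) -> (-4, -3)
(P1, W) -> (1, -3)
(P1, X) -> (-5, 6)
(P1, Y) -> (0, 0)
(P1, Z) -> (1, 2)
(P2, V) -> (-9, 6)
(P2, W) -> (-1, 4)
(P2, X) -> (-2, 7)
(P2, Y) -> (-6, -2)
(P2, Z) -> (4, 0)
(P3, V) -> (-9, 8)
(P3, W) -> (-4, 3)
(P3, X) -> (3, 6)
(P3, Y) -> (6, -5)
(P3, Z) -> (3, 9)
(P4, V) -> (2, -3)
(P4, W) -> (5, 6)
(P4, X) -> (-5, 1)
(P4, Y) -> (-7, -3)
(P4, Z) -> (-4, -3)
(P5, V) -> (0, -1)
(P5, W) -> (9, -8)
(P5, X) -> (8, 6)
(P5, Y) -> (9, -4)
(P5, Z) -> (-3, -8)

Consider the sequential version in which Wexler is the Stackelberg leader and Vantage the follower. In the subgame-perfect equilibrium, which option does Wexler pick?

Backward induction with Wexler moving first.
- V: BR = P4, leader payoff -3.
- W: BR = P5, leader payoff -8.
- X: BR = P5, leader payoff 6.
- Y: BR = P5, leader payoff -4.
- Z: BR = P2, leader payoff 0.
Among -3, -8, 6, -4, 0, the best is 6 at X. Subgame-perfect outcome: (P5, X) with payoffs (8, 6).

X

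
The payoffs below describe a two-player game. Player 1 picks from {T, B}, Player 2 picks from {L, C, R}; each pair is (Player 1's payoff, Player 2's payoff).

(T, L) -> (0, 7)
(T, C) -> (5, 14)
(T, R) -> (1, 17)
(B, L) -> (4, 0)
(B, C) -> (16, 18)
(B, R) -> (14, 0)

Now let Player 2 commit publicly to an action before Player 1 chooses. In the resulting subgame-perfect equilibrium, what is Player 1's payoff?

Work backward from Player 1's decision.
- L: BR = B, leader payoff 0.
- C: BR = B, leader payoff 18.
- R: BR = B, leader payoff 0.
Among 0, 18, 0, the best is 18 at C. Subgame-perfect outcome: (B, C) with payoffs (16, 18).

16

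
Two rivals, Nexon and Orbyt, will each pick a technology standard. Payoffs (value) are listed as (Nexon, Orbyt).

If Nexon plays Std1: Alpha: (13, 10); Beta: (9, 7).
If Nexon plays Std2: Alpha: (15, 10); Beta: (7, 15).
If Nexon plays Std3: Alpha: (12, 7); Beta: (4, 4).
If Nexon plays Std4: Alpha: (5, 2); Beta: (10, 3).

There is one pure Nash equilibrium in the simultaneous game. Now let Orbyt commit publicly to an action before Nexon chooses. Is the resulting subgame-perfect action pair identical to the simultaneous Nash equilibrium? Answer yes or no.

Solve by backward induction (Orbyt leads).
- Alpha: BR = Std2, leader payoff 10.
- Beta: BR = Std4, leader payoff 3.
Orbyt's induced payoffs are 10, 3, so Orbyt commits to Alpha. Subgame-perfect outcome: (Std2, Alpha) with payoffs (15, 10).
Now find the simultaneous Nash equilibrium.
Nexon's best replies: Alpha→Std2; Beta→Std4.
Orbyt's best replies: Std1→Alpha; Std2→Beta; Std3→Alpha; Std4→Beta.
Only (Std4, Beta) has each player best-responding; Nash payoffs (10, 3).
Sequential outcome (Std2, Alpha) differs from the Nash profile (Std4, Beta).

no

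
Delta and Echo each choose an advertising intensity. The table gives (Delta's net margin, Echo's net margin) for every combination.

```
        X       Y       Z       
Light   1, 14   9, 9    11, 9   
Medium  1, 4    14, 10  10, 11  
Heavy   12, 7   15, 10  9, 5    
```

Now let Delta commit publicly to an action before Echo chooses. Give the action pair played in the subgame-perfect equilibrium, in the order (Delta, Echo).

Echo best-responds to each possible Delta move:
- Light → Echo plays X (best of 14, 9, 9); Delta gets 1.
- Medium → Echo plays Z (best of 4, 10, 11); Delta gets 10.
- Heavy → Echo plays Y (best of 7, 10, 5); Delta gets 15.
Among 1, 10, 15, the best is 15 at Heavy. Subgame-perfect outcome: (Heavy, Y) with payoffs (15, 10).

(Heavy, Y)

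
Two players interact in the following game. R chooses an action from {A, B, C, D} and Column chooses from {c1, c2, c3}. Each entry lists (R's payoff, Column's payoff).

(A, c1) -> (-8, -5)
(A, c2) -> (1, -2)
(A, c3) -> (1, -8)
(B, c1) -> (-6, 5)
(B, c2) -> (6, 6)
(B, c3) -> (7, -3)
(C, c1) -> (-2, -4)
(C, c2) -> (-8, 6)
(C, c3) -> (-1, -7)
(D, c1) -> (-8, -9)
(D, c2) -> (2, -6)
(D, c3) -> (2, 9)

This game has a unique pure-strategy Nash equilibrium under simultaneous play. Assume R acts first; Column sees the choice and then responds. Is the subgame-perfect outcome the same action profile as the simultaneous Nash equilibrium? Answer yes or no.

yes

Work backward from Column's decision.
- A: BR = c2, leader payoff 1.
- B: BR = c2, leader payoff 6.
- C: BR = c2, leader payoff -8.
- D: BR = c3, leader payoff 2.
Maximizing over 1, 6, -8, 2, R chooses B. Subgame-perfect outcome: (B, c2) with payoffs (6, 6).
Under simultaneous play:
R's best replies: c1→C; c2→B; c3→B.
Column's best replies: A→c2; B→c2; C→c2; D→c3.
The unique mutual best reply is (B, c2), giving (6, 6).
Sequential outcome (B, c2) coincides with the Nash profile (B, c2).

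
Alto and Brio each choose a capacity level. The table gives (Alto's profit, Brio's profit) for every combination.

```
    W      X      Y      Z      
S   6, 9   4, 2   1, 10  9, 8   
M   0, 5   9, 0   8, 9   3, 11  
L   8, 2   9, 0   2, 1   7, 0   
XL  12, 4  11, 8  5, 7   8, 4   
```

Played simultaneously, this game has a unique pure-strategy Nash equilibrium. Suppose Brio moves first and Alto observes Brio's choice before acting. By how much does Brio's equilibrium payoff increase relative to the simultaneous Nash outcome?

Backward induction with Brio moving first.
- W: BR = XL, leader payoff 4.
- X: BR = XL, leader payoff 8.
- Y: BR = M, leader payoff 9.
- Z: BR = S, leader payoff 8.
Brio's induced payoffs are 4, 8, 9, 8, so Brio commits to Y. Subgame-perfect outcome: (M, Y) with payoffs (8, 9).
Under simultaneous play:
Alto's best replies: W→XL; X→XL; Y→M; Z→S.
Brio's best replies: S→Y; M→Z; L→W; XL→X.
The unique mutual best reply is (XL, X), giving (11, 8).
Brio's commitment gain: 9 − 8 = 1.

1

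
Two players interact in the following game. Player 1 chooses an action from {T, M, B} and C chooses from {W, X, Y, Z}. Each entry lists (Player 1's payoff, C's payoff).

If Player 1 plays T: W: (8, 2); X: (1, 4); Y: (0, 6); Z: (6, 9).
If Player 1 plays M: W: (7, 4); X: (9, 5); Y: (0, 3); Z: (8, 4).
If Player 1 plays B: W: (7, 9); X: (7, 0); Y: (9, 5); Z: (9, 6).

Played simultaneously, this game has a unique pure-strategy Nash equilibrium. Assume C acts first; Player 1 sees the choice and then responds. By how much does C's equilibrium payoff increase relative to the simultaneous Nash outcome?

Solve by backward induction (C leads).
- W → Player 1 plays T (best of 8, 7, 7); C gets 2.
- X → Player 1 plays M (best of 1, 9, 7); C gets 5.
- Y → Player 1 plays B (best of 0, 0, 9); C gets 5.
- Z → Player 1 plays B (best of 6, 8, 9); C gets 6.
C's induced payoffs are 2, 5, 5, 6, so C commits to Z. Subgame-perfect outcome: (B, Z) with payoffs (9, 6).
For the simultaneous game, intersect best replies.
Player 1's best replies: W→T; X→M; Y→B; Z→B.
C's best replies: T→Z; M→X; B→W.
Only (M, X) has each player best-responding; Nash payoffs (9, 5).
C's commitment gain: 6 − 5 = 1.

1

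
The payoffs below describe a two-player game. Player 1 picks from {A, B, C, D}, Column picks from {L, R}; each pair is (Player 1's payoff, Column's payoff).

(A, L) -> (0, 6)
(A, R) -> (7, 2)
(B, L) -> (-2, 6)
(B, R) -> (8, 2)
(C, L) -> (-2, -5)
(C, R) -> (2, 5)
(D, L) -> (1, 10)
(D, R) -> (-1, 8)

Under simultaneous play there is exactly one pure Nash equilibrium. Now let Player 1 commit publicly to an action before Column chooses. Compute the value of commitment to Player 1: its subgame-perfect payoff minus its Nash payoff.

Column best-responds to each possible Player 1 move:
- A: BR = L, leader payoff 0.
- B: BR = L, leader payoff -2.
- C: BR = R, leader payoff 2.
- D: BR = L, leader payoff 1.
Player 1's induced payoffs are 0, -2, 2, 1, so Player 1 commits to C. Subgame-perfect outcome: (C, R) with payoffs (2, 5).
For the simultaneous game, intersect best replies.
Player 1's best replies: L→D; R→B.
Column's best replies: A→L; B→L; C→R; D→L.
Only (D, L) has each player best-responding; Nash payoffs (1, 10).
Player 1's commitment gain: 2 − 1 = 1.

1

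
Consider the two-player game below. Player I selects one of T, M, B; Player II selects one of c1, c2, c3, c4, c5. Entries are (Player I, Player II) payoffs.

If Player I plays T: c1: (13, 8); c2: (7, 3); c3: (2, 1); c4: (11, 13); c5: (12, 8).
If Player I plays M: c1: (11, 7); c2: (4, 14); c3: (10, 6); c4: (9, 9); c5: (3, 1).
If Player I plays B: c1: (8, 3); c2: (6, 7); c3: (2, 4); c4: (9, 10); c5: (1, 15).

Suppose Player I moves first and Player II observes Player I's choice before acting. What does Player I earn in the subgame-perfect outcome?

11

Solve by backward induction (Player I leads).
- T: BR = c4, leader payoff 11.
- M: BR = c2, leader payoff 4.
- B: BR = c5, leader payoff 1.
Player I's induced payoffs are 11, 4, 1, so Player I commits to T. Subgame-perfect outcome: (T, c4) with payoffs (11, 13).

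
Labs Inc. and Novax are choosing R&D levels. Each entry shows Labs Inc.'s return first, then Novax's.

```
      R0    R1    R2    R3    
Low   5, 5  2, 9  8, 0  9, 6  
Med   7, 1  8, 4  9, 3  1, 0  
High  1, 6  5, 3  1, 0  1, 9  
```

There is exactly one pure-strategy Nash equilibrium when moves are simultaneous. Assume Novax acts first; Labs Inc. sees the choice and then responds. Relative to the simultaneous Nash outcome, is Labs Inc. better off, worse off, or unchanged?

Work backward from Labs Inc.'s decision.
- R0: BR = Med, leader payoff 1.
- R1: BR = Med, leader payoff 4.
- R2: BR = Med, leader payoff 3.
- R3: BR = Low, leader payoff 6.
Among 1, 4, 3, 6, the best is 6 at R3. Subgame-perfect outcome: (Low, R3) with payoffs (9, 6).
Now find the simultaneous Nash equilibrium.
Labs Inc.'s best replies: R0→Med; R1→Med; R2→Med; R3→Low.
Novax's best replies: Low→R1; Med→R1; High→R3.
Only (Med, R1) has each player best-responding; Nash payoffs (8, 4).
Labs Inc. earns 9 sequentially versus 8 at the Nash outcome: better off.

better off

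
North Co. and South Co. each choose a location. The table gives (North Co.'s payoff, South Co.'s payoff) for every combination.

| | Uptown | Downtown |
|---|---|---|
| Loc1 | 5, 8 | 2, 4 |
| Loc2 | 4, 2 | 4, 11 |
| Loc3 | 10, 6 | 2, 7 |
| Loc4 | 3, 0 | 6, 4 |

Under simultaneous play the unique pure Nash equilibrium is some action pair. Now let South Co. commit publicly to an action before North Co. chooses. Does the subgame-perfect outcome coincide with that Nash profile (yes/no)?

no

North Co. best-responds to each possible South Co. move:
- Uptown → North Co. plays Loc3 (best of 5, 4, 10, 3); South Co. gets 6.
- Downtown → North Co. plays Loc4 (best of 2, 4, 2, 6); South Co. gets 4.
Maximizing over 6, 4, South Co. chooses Uptown. Subgame-perfect outcome: (Loc3, Uptown) with payoffs (10, 6).
For the simultaneous game, intersect best replies.
North Co.'s best replies: Uptown→Loc3; Downtown→Loc4.
South Co.'s best replies: Loc1→Uptown; Loc2→Downtown; Loc3→Downtown; Loc4→Downtown.
Only (Loc4, Downtown) has each player best-responding; Nash payoffs (6, 4).
Sequential outcome (Loc3, Uptown) differs from the Nash profile (Loc4, Downtown).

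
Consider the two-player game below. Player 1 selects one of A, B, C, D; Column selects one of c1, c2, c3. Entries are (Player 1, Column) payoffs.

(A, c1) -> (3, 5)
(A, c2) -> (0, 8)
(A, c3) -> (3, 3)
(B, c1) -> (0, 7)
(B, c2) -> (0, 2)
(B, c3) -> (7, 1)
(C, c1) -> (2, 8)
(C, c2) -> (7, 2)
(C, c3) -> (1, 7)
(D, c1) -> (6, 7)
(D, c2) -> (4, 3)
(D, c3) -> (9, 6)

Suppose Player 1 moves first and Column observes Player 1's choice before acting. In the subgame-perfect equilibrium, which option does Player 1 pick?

D

Solve by backward induction (Player 1 leads).
- A: Column compares 5, 8, 3 and picks c2; Player 1 would get 0.
- B: Column compares 7, 2, 1 and picks c1; Player 1 would get 0.
- C: Column compares 8, 2, 7 and picks c1; Player 1 would get 2.
- D: Column compares 7, 3, 6 and picks c1; Player 1 would get 6.
Among 0, 0, 2, 6, the best is 6 at D. Subgame-perfect outcome: (D, c1) with payoffs (6, 7).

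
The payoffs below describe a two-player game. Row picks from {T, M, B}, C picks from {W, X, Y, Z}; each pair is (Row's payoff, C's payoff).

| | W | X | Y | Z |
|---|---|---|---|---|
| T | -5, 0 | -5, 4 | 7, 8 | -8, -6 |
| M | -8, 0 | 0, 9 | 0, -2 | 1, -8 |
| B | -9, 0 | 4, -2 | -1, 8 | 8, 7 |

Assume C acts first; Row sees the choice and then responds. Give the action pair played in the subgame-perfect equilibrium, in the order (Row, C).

Row best-responds to each possible C move:
- W → Row plays T (best of -5, -8, -9); C gets 0.
- X → Row plays B (best of -5, 0, 4); C gets -2.
- Y → Row plays T (best of 7, 0, -1); C gets 8.
- Z → Row plays B (best of -8, 1, 8); C gets 7.
Maximizing over 0, -2, 8, 7, C chooses Y. Subgame-perfect outcome: (T, Y) with payoffs (7, 8).

(T, Y)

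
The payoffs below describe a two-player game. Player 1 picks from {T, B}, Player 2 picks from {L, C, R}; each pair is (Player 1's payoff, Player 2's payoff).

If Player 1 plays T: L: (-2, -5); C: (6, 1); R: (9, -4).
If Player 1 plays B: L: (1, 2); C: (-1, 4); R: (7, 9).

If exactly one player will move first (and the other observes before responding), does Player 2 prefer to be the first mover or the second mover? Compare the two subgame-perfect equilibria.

second

If Player 1 leads: Player 2's best replies are T→C, B→R; Player 1's induced payoffs 6, 7; outcome (B, R), payoffs (7, 9).
If Player 2 leads: Player 1's best replies are L→B, C→T, R→T; Player 2's induced payoffs 2, 1, -4; outcome (B, L), payoffs (1, 2).
Player 2 gets 2 moving first and 9 moving second, so Player 2 prefers to move second.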